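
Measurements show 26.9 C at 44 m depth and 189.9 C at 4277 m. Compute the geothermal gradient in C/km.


dT = 189.9 - 26.9 = 163.0 C
dz = 4277 - 44 = 4233 m
gradient = dT/dz * 1000 = 163.0/4233 * 1000 = 38.507 C/km

38.507


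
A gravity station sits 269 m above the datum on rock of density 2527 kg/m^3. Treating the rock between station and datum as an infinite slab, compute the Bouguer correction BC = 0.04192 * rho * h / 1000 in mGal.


BC = 0.04192 * rho * h / 1000
= 0.04192 * 2527 * 269 / 1000
= 28.4957 mGal

28.4957


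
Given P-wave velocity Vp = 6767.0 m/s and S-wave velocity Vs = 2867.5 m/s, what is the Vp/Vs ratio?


Vp/Vs = 6767.0 / 2867.5
= 2.3599

2.3599


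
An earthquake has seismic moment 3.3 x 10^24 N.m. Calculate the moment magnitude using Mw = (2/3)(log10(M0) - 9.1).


log10(M0) = log10(3.3 x 10^24) = 24.5185
Mw = 2/3 * (24.5185 - 9.1)
= 2/3 * 15.4185
= 10.28

10.28


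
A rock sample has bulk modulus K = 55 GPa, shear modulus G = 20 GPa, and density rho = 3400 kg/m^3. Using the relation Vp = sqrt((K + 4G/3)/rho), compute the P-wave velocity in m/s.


First compute the effective modulus:
K + 4G/3 = 55e9 + 4*20e9/3 = 81666666666.67 Pa
Then divide by density:
81666666666.67 / 3400 = 24019607.8431 Pa/(kg/m^3)
Take the square root:
Vp = sqrt(24019607.8431) = 4900.98 m/s

4900.98


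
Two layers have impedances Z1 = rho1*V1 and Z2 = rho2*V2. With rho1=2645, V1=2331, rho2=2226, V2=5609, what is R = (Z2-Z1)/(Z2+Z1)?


Z1 = 2645 * 2331 = 6165495
Z2 = 2226 * 5609 = 12485634
R = (12485634 - 6165495) / (12485634 + 6165495) = 6320139 / 18651129 = 0.3389

0.3389


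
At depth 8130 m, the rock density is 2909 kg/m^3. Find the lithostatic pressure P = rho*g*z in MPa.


P = rho * g * z / 1e6
= 2909 * 9.81 * 8130 / 1e6
= 232008167.7 / 1e6
= 232.0082 MPa

232.0082


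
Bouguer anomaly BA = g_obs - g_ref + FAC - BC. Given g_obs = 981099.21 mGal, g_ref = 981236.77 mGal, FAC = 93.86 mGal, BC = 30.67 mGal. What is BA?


BA = g_obs - g_ref + FAC - BC
= 981099.21 - 981236.77 + 93.86 - 30.67
= -74.37 mGal

-74.37


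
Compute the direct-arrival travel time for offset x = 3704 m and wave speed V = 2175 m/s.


t = x / V
= 3704 / 2175
= 1.703 s

1.703


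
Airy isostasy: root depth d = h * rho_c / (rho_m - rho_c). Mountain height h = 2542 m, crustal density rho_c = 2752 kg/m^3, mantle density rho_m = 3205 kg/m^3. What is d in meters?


rho_m - rho_c = 3205 - 2752 = 453
d = 2542 * 2752 / 453
= 6995584 / 453
= 15442.79 m

15442.79


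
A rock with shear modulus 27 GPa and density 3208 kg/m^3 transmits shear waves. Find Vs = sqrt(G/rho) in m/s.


Convert G to Pa: G = 27e9 Pa
Compute G/rho = 27e9 / 3208 = 8416458.8529
Vs = sqrt(8416458.8529) = 2901.11 m/s

2901.11


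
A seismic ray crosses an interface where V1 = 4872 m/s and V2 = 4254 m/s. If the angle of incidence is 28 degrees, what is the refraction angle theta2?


sin(theta1) = sin(28 deg) = 0.469472
sin(theta2) = V2/V1 * sin(theta1) = 4254/4872 * 0.469472 = 0.40992
theta2 = arcsin(0.40992) = 24.1998 degrees

24.1998


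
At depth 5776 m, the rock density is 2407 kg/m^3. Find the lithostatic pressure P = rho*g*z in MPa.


P = rho * g * z / 1e6
= 2407 * 9.81 * 5776 / 1e6
= 136386781.92 / 1e6
= 136.3868 MPa

136.3868


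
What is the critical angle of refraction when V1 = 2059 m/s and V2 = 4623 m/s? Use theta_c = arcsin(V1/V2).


V1/V2 = 2059/4623 = 0.445382
theta_c = arcsin(0.445382) = 26.4478 degrees

26.4478


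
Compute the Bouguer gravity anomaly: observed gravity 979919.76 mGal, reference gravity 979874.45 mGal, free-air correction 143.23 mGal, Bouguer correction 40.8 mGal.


BA = g_obs - g_ref + FAC - BC
= 979919.76 - 979874.45 + 143.23 - 40.8
= 147.74 mGal

147.74


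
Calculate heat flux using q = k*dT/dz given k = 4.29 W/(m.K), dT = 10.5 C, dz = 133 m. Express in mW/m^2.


q = k * dT / dz * 1000
= 4.29 * 10.5 / 133 * 1000
= 0.338684 * 1000
= 338.6842 mW/m^2

338.6842


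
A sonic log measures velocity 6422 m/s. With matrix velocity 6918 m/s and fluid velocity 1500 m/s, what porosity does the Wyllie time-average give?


1/V - 1/Vm = 1/6422 - 1/6918 = 1.116e-05
1/Vf - 1/Vm = 1/1500 - 1/6918 = 0.00052212
phi = 1.116e-05 / 0.00052212 = 0.0214

0.0214


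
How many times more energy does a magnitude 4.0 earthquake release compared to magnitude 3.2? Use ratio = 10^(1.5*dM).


M2 - M1 = 4.0 - 3.2 = 0.8
1.5 * 0.8 = 1.2
ratio = 10^1.2 = 15.85

15.85


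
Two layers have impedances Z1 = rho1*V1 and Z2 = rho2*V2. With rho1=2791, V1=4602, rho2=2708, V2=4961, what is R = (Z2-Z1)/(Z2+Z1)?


Z1 = 2791 * 4602 = 12844182
Z2 = 2708 * 4961 = 13434388
R = (13434388 - 12844182) / (13434388 + 12844182) = 590206 / 26278570 = 0.0225

0.0225


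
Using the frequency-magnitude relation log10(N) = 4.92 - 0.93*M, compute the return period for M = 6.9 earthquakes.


log10(N) = 4.92 - 0.93*6.9 = -1.497
N = 10^-1.497 = 0.031842
T = 1/N = 1/0.031842 = 31.4051 years

31.4051


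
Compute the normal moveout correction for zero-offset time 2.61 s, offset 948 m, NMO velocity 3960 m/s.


x/Vnmo = 948/3960 = 0.239394
(x/Vnmo)^2 = 0.057309
t0^2 = 6.8121
sqrt(6.8121 + 0.057309) = 2.620956
dt = 2.620956 - 2.61 = 0.010956

0.010956


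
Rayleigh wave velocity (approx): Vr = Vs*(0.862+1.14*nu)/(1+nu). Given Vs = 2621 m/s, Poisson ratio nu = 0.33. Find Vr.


Numerator factor = 0.862 + 1.14*0.33 = 1.2382
Denominator = 1 + 0.33 = 1.33
Vr = 2621 * 1.2382 / 1.33 = 2440.09 m/s

2440.09


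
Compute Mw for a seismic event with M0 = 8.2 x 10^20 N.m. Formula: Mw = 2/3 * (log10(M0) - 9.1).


log10(M0) = log10(8.2 x 10^20) = 20.9138
Mw = 2/3 * (20.9138 - 9.1)
= 2/3 * 11.8138
= 7.88

7.88


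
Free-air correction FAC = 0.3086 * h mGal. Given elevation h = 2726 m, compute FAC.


FAC = 0.3086 * h
= 0.3086 * 2726
= 841.2436 mGal

841.2436


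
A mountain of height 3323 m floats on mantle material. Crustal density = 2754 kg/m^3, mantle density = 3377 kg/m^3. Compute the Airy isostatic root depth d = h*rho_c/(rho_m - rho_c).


rho_m - rho_c = 3377 - 2754 = 623
d = 3323 * 2754 / 623
= 9151542 / 623
= 14689.47 m

14689.47


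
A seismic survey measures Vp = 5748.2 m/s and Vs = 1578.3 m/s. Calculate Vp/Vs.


Vp/Vs = 5748.2 / 1578.3
= 3.642

3.642


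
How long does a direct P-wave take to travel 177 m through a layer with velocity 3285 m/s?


t = x / V
= 177 / 3285
= 0.0539 s

0.0539


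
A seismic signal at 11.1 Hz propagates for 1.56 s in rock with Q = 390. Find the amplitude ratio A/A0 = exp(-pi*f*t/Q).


pi*f*t/Q = pi*11.1*1.56/390 = 0.139487
A/A0 = exp(-0.139487) = 0.869805

0.869805


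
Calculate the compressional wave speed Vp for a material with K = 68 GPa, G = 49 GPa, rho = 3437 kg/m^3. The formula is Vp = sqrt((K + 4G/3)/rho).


First compute the effective modulus:
K + 4G/3 = 68e9 + 4*49e9/3 = 133333333333.33 Pa
Then divide by density:
133333333333.33 / 3437 = 38793521.4819 Pa/(kg/m^3)
Take the square root:
Vp = sqrt(38793521.4819) = 6228.44 m/s

6228.44


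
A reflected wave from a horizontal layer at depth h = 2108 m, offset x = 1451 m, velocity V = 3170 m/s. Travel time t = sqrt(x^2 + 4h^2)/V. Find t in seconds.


x^2 + 4h^2 = 1451^2 + 4*2108^2 = 2105401 + 17774656 = 19880057
sqrt(19880057) = 4458.7058
t = 4458.7058 / 3170 = 1.4065 s

1.4065


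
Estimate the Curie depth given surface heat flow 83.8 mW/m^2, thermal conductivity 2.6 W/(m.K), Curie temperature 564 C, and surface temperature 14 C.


T_Curie - T_surf = 564 - 14 = 550 C
Convert q to W/m^2: 83.8 mW/m^2 = 0.0838 W/m^2
d = 550 * 2.6 / 0.0838 = 17064.44 m

17064.44


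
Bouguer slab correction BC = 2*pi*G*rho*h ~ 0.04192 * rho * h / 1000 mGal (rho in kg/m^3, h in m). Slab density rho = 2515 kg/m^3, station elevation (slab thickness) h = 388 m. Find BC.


BC = 0.04192 * rho * h / 1000
= 0.04192 * 2515 * 388 / 1000
= 40.9064 mGal

40.9064


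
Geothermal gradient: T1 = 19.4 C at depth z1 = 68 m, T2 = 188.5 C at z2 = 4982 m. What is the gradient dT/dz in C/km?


dT = 188.5 - 19.4 = 169.1 C
dz = 4982 - 68 = 4914 m
gradient = dT/dz * 1000 = 169.1/4914 * 1000 = 34.4119 C/km

34.4119


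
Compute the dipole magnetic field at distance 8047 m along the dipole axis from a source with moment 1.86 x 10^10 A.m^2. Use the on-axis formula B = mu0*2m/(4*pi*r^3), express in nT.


m = 1.86 x 10^10 = 18600000000 A.m^2
2m = 37200000000 A.m^2
r^3 = 8047^3 = 521077119823
B = (4pi*10^-7) * 37200000000 / (4*pi * 521077119823) * 1e9
= 46746.898685 / 6548048206358.66 * 1e9
= 7.1391 nT

7.1391


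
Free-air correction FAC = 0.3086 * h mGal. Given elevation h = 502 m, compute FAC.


FAC = 0.3086 * h
= 0.3086 * 502
= 154.9172 mGal

154.9172


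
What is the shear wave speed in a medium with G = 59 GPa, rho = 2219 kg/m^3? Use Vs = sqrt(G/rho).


Convert G to Pa: G = 59e9 Pa
Compute G/rho = 59e9 / 2219 = 26588553.4024
Vs = sqrt(26588553.4024) = 5156.41 m/s

5156.41


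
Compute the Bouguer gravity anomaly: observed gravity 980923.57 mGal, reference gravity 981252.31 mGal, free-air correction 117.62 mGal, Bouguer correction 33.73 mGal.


BA = g_obs - g_ref + FAC - BC
= 980923.57 - 981252.31 + 117.62 - 33.73
= -244.85 mGal

-244.85


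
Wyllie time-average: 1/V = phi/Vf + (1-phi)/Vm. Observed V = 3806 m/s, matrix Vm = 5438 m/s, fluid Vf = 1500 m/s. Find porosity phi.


1/V - 1/Vm = 1/3806 - 1/5438 = 7.885e-05
1/Vf - 1/Vm = 1/1500 - 1/5438 = 0.00048278
phi = 7.885e-05 / 0.00048278 = 0.1633

0.1633


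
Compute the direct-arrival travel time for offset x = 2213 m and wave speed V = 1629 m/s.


t = x / V
= 2213 / 1629
= 1.3585 s

1.3585


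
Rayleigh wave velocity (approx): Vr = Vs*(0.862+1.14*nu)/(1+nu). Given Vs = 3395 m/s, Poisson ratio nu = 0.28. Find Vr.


Numerator factor = 0.862 + 1.14*0.28 = 1.1812
Denominator = 1 + 0.28 = 1.28
Vr = 3395 * 1.1812 / 1.28 = 3132.95 m/s

3132.95


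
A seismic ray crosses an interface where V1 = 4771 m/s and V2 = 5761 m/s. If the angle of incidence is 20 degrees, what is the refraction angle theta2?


sin(theta1) = sin(20 deg) = 0.34202
sin(theta2) = V2/V1 * sin(theta1) = 5761/4771 * 0.34202 = 0.412991
theta2 = arcsin(0.412991) = 24.3928 degrees

24.3928


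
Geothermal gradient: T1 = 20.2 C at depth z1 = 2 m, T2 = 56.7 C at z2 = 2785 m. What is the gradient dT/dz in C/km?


dT = 56.7 - 20.2 = 36.5 C
dz = 2785 - 2 = 2783 m
gradient = dT/dz * 1000 = 36.5/2783 * 1000 = 13.1153 C/km

13.1153


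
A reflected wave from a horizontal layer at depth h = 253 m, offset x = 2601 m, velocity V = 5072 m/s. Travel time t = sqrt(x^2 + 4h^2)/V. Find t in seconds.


x^2 + 4h^2 = 2601^2 + 4*253^2 = 6765201 + 256036 = 7021237
sqrt(7021237) = 2649.7617
t = 2649.7617 / 5072 = 0.5224 s

0.5224


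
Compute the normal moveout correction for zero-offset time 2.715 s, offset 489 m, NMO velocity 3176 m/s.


x/Vnmo = 489/3176 = 0.153967
(x/Vnmo)^2 = 0.023706
t0^2 = 7.371225
sqrt(7.371225 + 0.023706) = 2.719362
dt = 2.719362 - 2.715 = 0.004362

0.004362


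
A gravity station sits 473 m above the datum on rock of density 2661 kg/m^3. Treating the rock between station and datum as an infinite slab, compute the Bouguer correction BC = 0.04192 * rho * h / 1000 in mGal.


BC = 0.04192 * rho * h / 1000
= 0.04192 * 2661 * 473 / 1000
= 52.7627 mGal

52.7627


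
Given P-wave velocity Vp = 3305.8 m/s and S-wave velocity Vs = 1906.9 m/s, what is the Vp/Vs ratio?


Vp/Vs = 3305.8 / 1906.9
= 1.7336

1.7336


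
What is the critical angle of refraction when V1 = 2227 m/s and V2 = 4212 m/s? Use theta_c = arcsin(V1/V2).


V1/V2 = 2227/4212 = 0.528727
theta_c = arcsin(0.528727) = 31.9195 degrees

31.9195


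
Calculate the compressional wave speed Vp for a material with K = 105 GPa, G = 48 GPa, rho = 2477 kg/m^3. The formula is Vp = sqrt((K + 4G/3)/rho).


First compute the effective modulus:
K + 4G/3 = 105e9 + 4*48e9/3 = 169000000000.0 Pa
Then divide by density:
169000000000.0 / 2477 = 68227694.7921 Pa/(kg/m^3)
Take the square root:
Vp = sqrt(68227694.7921) = 8260.01 m/s

8260.01


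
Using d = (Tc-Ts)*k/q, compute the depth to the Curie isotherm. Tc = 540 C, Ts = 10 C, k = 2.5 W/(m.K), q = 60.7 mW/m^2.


T_Curie - T_surf = 540 - 10 = 530 C
Convert q to W/m^2: 60.7 mW/m^2 = 0.0607 W/m^2
d = 530 * 2.5 / 0.0607 = 21828.67 m

21828.67


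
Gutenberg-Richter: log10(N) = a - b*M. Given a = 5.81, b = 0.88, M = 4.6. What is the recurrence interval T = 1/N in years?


log10(N) = 5.81 - 0.88*4.6 = 1.762
N = 10^1.762 = 57.809605
T = 1/N = 1/57.809605 = 0.0173 years

0.0173


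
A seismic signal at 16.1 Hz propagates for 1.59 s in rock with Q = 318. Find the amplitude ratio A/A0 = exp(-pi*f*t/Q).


pi*f*t/Q = pi*16.1*1.59/318 = 0.252898
A/A0 = exp(-0.252898) = 0.776547

0.776547


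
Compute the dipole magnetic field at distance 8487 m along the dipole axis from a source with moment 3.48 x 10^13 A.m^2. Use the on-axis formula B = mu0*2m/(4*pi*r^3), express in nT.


m = 3.48 x 10^13 = 34800000000000 A.m^2
2m = 69600000000000 A.m^2
r^3 = 8487^3 = 611311557303
B = (4pi*10^-7) * 69600000000000 / (4*pi * 611311557303) * 1e9
= 87461939.47594 / 7681967589910.56 * 1e9
= 11385.3565 nT

11385.3565


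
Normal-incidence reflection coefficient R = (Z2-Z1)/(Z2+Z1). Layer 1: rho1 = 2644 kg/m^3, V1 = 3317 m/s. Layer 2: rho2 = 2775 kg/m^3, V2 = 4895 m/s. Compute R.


Z1 = 2644 * 3317 = 8770148
Z2 = 2775 * 4895 = 13583625
R = (13583625 - 8770148) / (13583625 + 8770148) = 4813477 / 22353773 = 0.2153

0.2153


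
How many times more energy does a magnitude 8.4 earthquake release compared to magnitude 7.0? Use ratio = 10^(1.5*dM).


M2 - M1 = 8.4 - 7.0 = 1.4
1.5 * 1.4 = 2.1
ratio = 10^2.1 = 125.89

125.89


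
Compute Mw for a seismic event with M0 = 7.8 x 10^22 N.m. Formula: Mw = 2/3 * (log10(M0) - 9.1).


log10(M0) = log10(7.8 x 10^22) = 22.8921
Mw = 2/3 * (22.8921 - 9.1)
= 2/3 * 13.7921
= 9.19

9.19


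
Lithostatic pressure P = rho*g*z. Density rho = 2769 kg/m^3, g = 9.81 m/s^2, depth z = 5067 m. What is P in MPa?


P = rho * g * z / 1e6
= 2769 * 9.81 * 5067 / 1e6
= 137639430.63 / 1e6
= 137.6394 MPa

137.6394


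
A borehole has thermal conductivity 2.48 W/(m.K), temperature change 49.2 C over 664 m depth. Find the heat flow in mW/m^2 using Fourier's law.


q = k * dT / dz * 1000
= 2.48 * 49.2 / 664 * 1000
= 0.183759 * 1000
= 183.759 mW/m^2

183.759


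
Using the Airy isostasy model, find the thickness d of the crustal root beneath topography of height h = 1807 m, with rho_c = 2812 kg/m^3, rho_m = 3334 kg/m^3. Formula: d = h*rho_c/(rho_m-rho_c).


rho_m - rho_c = 3334 - 2812 = 522
d = 1807 * 2812 / 522
= 5081284 / 522
= 9734.26 m

9734.26


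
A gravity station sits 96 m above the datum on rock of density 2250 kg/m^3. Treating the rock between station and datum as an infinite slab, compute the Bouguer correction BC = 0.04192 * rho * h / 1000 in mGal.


BC = 0.04192 * rho * h / 1000
= 0.04192 * 2250 * 96 / 1000
= 9.0547 mGal

9.0547


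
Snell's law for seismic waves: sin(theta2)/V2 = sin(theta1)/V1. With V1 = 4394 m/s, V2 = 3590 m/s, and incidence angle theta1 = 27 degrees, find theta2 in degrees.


sin(theta1) = sin(27 deg) = 0.45399
sin(theta2) = V2/V1 * sin(theta1) = 3590/4394 * 0.45399 = 0.370921
theta2 = arcsin(0.370921) = 21.7724 degrees

21.7724


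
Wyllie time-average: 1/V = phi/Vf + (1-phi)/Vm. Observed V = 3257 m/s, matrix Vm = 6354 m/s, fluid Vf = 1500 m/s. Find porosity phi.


1/V - 1/Vm = 1/3257 - 1/6354 = 0.00014965
1/Vf - 1/Vm = 1/1500 - 1/6354 = 0.00050929
phi = 0.00014965 / 0.00050929 = 0.2938

0.2938


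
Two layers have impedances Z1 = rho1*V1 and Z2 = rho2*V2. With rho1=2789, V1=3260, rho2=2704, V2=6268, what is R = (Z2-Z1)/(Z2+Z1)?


Z1 = 2789 * 3260 = 9092140
Z2 = 2704 * 6268 = 16948672
R = (16948672 - 9092140) / (16948672 + 9092140) = 7856532 / 26040812 = 0.3017

0.3017


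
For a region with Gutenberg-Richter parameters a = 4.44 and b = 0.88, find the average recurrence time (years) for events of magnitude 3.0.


log10(N) = 4.44 - 0.88*3.0 = 1.8
N = 10^1.8 = 63.095734
T = 1/N = 1/63.095734 = 0.0158 years

0.0158


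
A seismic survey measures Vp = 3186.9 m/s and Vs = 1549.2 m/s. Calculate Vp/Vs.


Vp/Vs = 3186.9 / 1549.2
= 2.0571

2.0571


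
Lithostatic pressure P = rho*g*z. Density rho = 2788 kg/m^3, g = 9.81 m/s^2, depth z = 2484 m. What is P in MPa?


P = rho * g * z / 1e6
= 2788 * 9.81 * 2484 / 1e6
= 67938095.52 / 1e6
= 67.9381 MPa

67.9381


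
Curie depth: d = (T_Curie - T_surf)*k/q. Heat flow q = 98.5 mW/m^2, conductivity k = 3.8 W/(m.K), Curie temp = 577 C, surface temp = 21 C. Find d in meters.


T_Curie - T_surf = 577 - 21 = 556 C
Convert q to W/m^2: 98.5 mW/m^2 = 0.0985 W/m^2
d = 556 * 3.8 / 0.0985 = 21449.75 m

21449.75


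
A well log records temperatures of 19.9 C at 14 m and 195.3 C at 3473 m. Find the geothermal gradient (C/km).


dT = 195.3 - 19.9 = 175.4 C
dz = 3473 - 14 = 3459 m
gradient = dT/dz * 1000 = 175.4/3459 * 1000 = 50.7083 C/km

50.7083


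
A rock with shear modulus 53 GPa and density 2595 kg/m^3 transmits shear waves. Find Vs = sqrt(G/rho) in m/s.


Convert G to Pa: G = 53e9 Pa
Compute G/rho = 53e9 / 2595 = 20423892.1002
Vs = sqrt(20423892.1002) = 4519.28 m/s

4519.28


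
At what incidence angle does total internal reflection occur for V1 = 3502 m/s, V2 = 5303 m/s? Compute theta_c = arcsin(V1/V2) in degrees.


V1/V2 = 3502/5303 = 0.660381
theta_c = arcsin(0.660381) = 41.3289 degrees

41.3289


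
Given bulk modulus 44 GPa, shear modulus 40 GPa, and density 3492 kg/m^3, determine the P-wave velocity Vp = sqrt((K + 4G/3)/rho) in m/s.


First compute the effective modulus:
K + 4G/3 = 44e9 + 4*40e9/3 = 97333333333.33 Pa
Then divide by density:
97333333333.33 / 3492 = 27873234.0588 Pa/(kg/m^3)
Take the square root:
Vp = sqrt(27873234.0588) = 5279.51 m/s

5279.51


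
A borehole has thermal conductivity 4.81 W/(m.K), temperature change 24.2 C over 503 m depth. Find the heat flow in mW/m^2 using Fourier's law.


q = k * dT / dz * 1000
= 4.81 * 24.2 / 503 * 1000
= 0.231416 * 1000
= 231.4155 mW/m^2

231.4155


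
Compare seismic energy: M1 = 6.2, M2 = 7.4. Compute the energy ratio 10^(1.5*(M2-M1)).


M2 - M1 = 7.4 - 6.2 = 1.2
1.5 * 1.2 = 1.8
ratio = 10^1.8 = 63.1

63.1


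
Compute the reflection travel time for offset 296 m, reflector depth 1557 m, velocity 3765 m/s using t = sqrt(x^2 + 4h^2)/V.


x^2 + 4h^2 = 296^2 + 4*1557^2 = 87616 + 9696996 = 9784612
sqrt(9784612) = 3128.0364
t = 3128.0364 / 3765 = 0.8308 s

0.8308


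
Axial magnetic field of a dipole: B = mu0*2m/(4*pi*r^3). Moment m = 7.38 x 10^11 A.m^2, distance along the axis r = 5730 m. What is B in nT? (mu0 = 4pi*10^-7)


m = 7.38 x 10^11 = 738000000000 A.m^2
2m = 1476000000000 A.m^2
r^3 = 5730^3 = 188132517000
B = (4pi*10^-7) * 1476000000000 / (4*pi * 188132517000) * 1e9
= 1854796.302679 / 2364142933234.23 * 1e9
= 784.5534 nT

784.5534


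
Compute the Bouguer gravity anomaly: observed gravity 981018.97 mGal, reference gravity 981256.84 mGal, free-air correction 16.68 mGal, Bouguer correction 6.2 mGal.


BA = g_obs - g_ref + FAC - BC
= 981018.97 - 981256.84 + 16.68 - 6.2
= -227.39 mGal

-227.39


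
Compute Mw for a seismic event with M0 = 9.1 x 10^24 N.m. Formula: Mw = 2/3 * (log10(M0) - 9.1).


log10(M0) = log10(9.1 x 10^24) = 24.959
Mw = 2/3 * (24.959 - 9.1)
= 2/3 * 15.859
= 10.57

10.57


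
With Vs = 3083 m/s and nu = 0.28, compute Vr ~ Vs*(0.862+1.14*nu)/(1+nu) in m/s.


Numerator factor = 0.862 + 1.14*0.28 = 1.1812
Denominator = 1 + 0.28 = 1.28
Vr = 3083 * 1.1812 / 1.28 = 2845.03 m/s

2845.03


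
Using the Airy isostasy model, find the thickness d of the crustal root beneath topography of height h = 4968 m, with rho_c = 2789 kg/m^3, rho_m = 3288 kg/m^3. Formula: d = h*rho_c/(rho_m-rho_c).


rho_m - rho_c = 3288 - 2789 = 499
d = 4968 * 2789 / 499
= 13855752 / 499
= 27767.04 m

27767.04


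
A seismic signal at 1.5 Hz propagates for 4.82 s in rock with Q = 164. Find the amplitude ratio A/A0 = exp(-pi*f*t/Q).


pi*f*t/Q = pi*1.5*4.82/164 = 0.138498
A/A0 = exp(-0.138498) = 0.870665

0.870665


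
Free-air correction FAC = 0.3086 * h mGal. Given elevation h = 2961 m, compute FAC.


FAC = 0.3086 * h
= 0.3086 * 2961
= 913.7646 mGal

913.7646


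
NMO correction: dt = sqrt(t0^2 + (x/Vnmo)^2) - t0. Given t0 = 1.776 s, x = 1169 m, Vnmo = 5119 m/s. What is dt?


x/Vnmo = 1169/5119 = 0.228365
(x/Vnmo)^2 = 0.052151
t0^2 = 3.154176
sqrt(3.154176 + 0.052151) = 1.790622
dt = 1.790622 - 1.776 = 0.014622

0.014622


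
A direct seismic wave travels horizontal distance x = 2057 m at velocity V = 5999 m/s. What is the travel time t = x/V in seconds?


t = x / V
= 2057 / 5999
= 0.3429 s

0.3429


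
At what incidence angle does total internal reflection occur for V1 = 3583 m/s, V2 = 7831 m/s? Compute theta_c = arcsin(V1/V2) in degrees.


V1/V2 = 3583/7831 = 0.457541
theta_c = arcsin(0.457541) = 27.2285 degrees

27.2285


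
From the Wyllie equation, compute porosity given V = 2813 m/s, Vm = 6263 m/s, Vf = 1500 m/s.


1/V - 1/Vm = 1/2813 - 1/6263 = 0.00019582
1/Vf - 1/Vm = 1/1500 - 1/6263 = 0.000507
phi = 0.00019582 / 0.000507 = 0.3862

0.3862


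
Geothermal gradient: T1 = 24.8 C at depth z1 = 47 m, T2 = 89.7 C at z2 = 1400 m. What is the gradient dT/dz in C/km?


dT = 89.7 - 24.8 = 64.9 C
dz = 1400 - 47 = 1353 m
gradient = dT/dz * 1000 = 64.9/1353 * 1000 = 47.9675 C/km

47.9675


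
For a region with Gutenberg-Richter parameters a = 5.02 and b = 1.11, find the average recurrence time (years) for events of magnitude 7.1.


log10(N) = 5.02 - 1.11*7.1 = -2.861
N = 10^-2.861 = 0.001377
T = 1/N = 1/0.001377 = 726.106 years

726.106


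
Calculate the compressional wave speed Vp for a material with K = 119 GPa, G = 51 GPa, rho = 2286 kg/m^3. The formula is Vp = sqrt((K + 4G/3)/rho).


First compute the effective modulus:
K + 4G/3 = 119e9 + 4*51e9/3 = 187000000000.0 Pa
Then divide by density:
187000000000.0 / 2286 = 81802274.7157 Pa/(kg/m^3)
Take the square root:
Vp = sqrt(81802274.7157) = 9044.46 m/s

9044.46


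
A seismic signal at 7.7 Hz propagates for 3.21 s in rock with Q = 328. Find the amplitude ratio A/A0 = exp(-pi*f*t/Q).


pi*f*t/Q = pi*7.7*3.21/328 = 0.23674
A/A0 = exp(-0.23674) = 0.789196

0.789196


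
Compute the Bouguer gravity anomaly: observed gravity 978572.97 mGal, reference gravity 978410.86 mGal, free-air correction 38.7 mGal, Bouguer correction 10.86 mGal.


BA = g_obs - g_ref + FAC - BC
= 978572.97 - 978410.86 + 38.7 - 10.86
= 189.95 mGal

189.95


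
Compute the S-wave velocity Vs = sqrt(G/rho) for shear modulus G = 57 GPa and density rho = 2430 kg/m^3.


Convert G to Pa: G = 57e9 Pa
Compute G/rho = 57e9 / 2430 = 23456790.1235
Vs = sqrt(23456790.1235) = 4843.22 m/s

4843.22


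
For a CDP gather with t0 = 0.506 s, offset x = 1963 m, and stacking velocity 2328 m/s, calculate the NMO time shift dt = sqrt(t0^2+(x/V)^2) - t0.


x/Vnmo = 1963/2328 = 0.843213
(x/Vnmo)^2 = 0.711008
t0^2 = 0.256036
sqrt(0.256036 + 0.711008) = 0.983384
dt = 0.983384 - 0.506 = 0.477384

0.477384


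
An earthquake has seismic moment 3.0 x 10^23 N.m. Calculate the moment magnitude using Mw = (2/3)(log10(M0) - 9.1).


log10(M0) = log10(3.0 x 10^23) = 23.4771
Mw = 2/3 * (23.4771 - 9.1)
= 2/3 * 14.3771
= 9.58

9.58


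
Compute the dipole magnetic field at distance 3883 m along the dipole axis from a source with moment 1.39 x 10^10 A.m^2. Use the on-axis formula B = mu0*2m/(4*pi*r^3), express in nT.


m = 1.39 x 10^10 = 13900000000 A.m^2
2m = 27800000000 A.m^2
r^3 = 3883^3 = 58546666387
B = (4pi*10^-7) * 27800000000 / (4*pi * 58546666387) * 1e9
= 34934.510308 / 735719108054.29 * 1e9
= 47.4835 nT

47.4835


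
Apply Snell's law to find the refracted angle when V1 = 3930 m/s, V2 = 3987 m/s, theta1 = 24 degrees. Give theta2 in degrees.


sin(theta1) = sin(24 deg) = 0.406737
sin(theta2) = V2/V1 * sin(theta1) = 3987/3930 * 0.406737 = 0.412636
theta2 = arcsin(0.412636) = 24.3705 degrees

24.3705


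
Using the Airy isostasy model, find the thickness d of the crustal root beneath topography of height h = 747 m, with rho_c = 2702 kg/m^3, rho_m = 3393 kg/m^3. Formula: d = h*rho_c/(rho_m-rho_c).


rho_m - rho_c = 3393 - 2702 = 691
d = 747 * 2702 / 691
= 2018394 / 691
= 2920.98 m

2920.98


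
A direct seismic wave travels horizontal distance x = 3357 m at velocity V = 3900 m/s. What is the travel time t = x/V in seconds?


t = x / V
= 3357 / 3900
= 0.8608 s

0.8608


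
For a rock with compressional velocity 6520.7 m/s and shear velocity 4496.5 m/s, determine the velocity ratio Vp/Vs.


Vp/Vs = 6520.7 / 4496.5
= 1.4502

1.4502


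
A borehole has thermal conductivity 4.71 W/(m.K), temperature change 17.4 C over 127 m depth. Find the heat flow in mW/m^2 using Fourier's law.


q = k * dT / dz * 1000
= 4.71 * 17.4 / 127 * 1000
= 0.645307 * 1000
= 645.3071 mW/m^2

645.3071


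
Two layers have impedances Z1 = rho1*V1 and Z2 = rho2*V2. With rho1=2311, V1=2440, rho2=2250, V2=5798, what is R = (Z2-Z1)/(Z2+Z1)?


Z1 = 2311 * 2440 = 5638840
Z2 = 2250 * 5798 = 13045500
R = (13045500 - 5638840) / (13045500 + 5638840) = 7406660 / 18684340 = 0.3964

0.3964


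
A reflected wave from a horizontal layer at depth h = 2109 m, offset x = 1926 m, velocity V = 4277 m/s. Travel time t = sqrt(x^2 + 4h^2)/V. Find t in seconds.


x^2 + 4h^2 = 1926^2 + 4*2109^2 = 3709476 + 17791524 = 21501000
sqrt(21501000) = 4636.9171
t = 4636.9171 / 4277 = 1.0842 s

1.0842


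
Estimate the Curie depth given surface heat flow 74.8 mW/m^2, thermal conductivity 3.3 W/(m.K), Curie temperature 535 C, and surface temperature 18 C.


T_Curie - T_surf = 535 - 18 = 517 C
Convert q to W/m^2: 74.8 mW/m^2 = 0.0748 W/m^2
d = 517 * 3.3 / 0.0748 = 22808.82 m

22808.82


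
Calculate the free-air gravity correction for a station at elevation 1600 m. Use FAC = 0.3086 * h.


FAC = 0.3086 * h
= 0.3086 * 1600
= 493.76 mGal

493.76


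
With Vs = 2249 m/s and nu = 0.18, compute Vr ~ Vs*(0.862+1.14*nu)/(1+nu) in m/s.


Numerator factor = 0.862 + 1.14*0.18 = 1.0672
Denominator = 1 + 0.18 = 1.18
Vr = 2249 * 1.0672 / 1.18 = 2034.01 m/s

2034.01


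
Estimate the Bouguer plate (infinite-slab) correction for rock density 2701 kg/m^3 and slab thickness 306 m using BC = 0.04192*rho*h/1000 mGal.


BC = 0.04192 * rho * h / 1000
= 0.04192 * 2701 * 306 / 1000
= 34.6471 mGal

34.6471


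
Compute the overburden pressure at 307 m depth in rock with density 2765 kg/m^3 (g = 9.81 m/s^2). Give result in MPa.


P = rho * g * z / 1e6
= 2765 * 9.81 * 307 / 1e6
= 8327267.55 / 1e6
= 8.3273 MPa

8.3273


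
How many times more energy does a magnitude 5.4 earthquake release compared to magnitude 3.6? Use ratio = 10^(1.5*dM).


M2 - M1 = 5.4 - 3.6 = 1.8
1.5 * 1.8 = 2.7
ratio = 10^2.7 = 501.19

501.19


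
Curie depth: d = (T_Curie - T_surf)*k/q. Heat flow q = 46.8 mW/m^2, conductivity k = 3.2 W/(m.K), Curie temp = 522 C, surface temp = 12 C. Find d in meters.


T_Curie - T_surf = 522 - 12 = 510 C
Convert q to W/m^2: 46.8 mW/m^2 = 0.0468 W/m^2
d = 510 * 3.2 / 0.0468 = 34871.79 m

34871.79


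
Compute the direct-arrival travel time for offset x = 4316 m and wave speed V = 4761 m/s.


t = x / V
= 4316 / 4761
= 0.9065 s

0.9065


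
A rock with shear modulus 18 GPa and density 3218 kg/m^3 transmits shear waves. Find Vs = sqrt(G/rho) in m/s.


Convert G to Pa: G = 18e9 Pa
Compute G/rho = 18e9 / 3218 = 5593536.358
Vs = sqrt(5593536.358) = 2365.07 m/s

2365.07


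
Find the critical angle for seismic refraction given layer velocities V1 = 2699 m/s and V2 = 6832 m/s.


V1/V2 = 2699/6832 = 0.395053
theta_c = arcsin(0.395053) = 23.2693 degrees

23.2693


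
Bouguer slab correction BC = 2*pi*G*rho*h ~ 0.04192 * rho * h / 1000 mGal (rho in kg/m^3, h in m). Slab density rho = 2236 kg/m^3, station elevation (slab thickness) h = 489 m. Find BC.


BC = 0.04192 * rho * h / 1000
= 0.04192 * 2236 * 489 / 1000
= 45.8355 mGal

45.8355


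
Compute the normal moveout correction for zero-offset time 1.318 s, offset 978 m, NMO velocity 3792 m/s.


x/Vnmo = 978/3792 = 0.257911
(x/Vnmo)^2 = 0.066518
t0^2 = 1.737124
sqrt(1.737124 + 0.066518) = 1.342998
dt = 1.342998 - 1.318 = 0.024998

0.024998


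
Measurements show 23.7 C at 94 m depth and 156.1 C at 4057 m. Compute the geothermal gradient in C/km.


dT = 156.1 - 23.7 = 132.4 C
dz = 4057 - 94 = 3963 m
gradient = dT/dz * 1000 = 132.4/3963 * 1000 = 33.409 C/km

33.409


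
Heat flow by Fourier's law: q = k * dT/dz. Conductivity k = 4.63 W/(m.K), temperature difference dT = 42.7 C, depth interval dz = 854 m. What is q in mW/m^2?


q = k * dT / dz * 1000
= 4.63 * 42.7 / 854 * 1000
= 0.2315 * 1000
= 231.5 mW/m^2

231.5


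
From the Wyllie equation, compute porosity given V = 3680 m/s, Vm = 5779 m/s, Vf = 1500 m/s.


1/V - 1/Vm = 1/3680 - 1/5779 = 9.87e-05
1/Vf - 1/Vm = 1/1500 - 1/5779 = 0.00049363
phi = 9.87e-05 / 0.00049363 = 0.1999

0.1999


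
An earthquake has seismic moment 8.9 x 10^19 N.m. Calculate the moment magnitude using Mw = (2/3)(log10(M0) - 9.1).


log10(M0) = log10(8.9 x 10^19) = 19.9494
Mw = 2/3 * (19.9494 - 9.1)
= 2/3 * 10.8494
= 7.23

7.23


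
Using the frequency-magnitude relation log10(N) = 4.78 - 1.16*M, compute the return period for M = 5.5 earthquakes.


log10(N) = 4.78 - 1.16*5.5 = -1.6
N = 10^-1.6 = 0.025119
T = 1/N = 1/0.025119 = 39.8107 years

39.8107


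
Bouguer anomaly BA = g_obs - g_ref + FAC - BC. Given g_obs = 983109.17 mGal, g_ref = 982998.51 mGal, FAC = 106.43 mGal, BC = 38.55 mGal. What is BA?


BA = g_obs - g_ref + FAC - BC
= 983109.17 - 982998.51 + 106.43 - 38.55
= 178.54 mGal

178.54


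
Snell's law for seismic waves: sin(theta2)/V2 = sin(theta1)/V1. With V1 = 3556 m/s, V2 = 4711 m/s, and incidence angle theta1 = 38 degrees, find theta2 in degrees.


sin(theta1) = sin(38 deg) = 0.615661
sin(theta2) = V2/V1 * sin(theta1) = 4711/3556 * 0.615661 = 0.81563
theta2 = arcsin(0.81563) = 54.6497 degrees

54.6497


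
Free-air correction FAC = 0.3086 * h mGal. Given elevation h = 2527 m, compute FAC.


FAC = 0.3086 * h
= 0.3086 * 2527
= 779.8322 mGal

779.8322


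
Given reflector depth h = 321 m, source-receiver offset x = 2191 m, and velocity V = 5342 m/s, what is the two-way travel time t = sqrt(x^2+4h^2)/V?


x^2 + 4h^2 = 2191^2 + 4*321^2 = 4800481 + 412164 = 5212645
sqrt(5212645) = 2283.1218
t = 2283.1218 / 5342 = 0.4274 s

0.4274


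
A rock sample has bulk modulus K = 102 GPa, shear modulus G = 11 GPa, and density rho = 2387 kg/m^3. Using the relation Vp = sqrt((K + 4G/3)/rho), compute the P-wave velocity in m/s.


First compute the effective modulus:
K + 4G/3 = 102e9 + 4*11e9/3 = 116666666666.67 Pa
Then divide by density:
116666666666.67 / 2387 = 48875855.3275 Pa/(kg/m^3)
Take the square root:
Vp = sqrt(48875855.3275) = 6991.13 m/s

6991.13


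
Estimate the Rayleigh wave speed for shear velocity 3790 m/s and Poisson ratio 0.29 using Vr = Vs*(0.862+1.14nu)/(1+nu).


Numerator factor = 0.862 + 1.14*0.29 = 1.1926
Denominator = 1 + 0.29 = 1.29
Vr = 3790 * 1.1926 / 1.29 = 3503.84 m/s

3503.84


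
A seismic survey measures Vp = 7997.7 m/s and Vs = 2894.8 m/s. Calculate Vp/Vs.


Vp/Vs = 7997.7 / 2894.8
= 2.7628

2.7628


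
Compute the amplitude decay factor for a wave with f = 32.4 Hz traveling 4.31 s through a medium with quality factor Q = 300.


pi*f*t/Q = pi*32.4*4.31/300 = 1.462349
A/A0 = exp(-1.462349) = 0.231691

0.231691


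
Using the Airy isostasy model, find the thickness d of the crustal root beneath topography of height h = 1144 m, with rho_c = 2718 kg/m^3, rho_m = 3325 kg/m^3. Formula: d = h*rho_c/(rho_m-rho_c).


rho_m - rho_c = 3325 - 2718 = 607
d = 1144 * 2718 / 607
= 3109392 / 607
= 5122.56 m

5122.56


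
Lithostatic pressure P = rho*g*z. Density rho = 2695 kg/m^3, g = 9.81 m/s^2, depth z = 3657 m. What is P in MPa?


P = rho * g * z / 1e6
= 2695 * 9.81 * 3657 / 1e6
= 96683583.15 / 1e6
= 96.6836 MPa

96.6836


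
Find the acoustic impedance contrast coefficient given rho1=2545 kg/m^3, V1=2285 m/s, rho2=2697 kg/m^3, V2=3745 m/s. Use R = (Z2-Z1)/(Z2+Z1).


Z1 = 2545 * 2285 = 5815325
Z2 = 2697 * 3745 = 10100265
R = (10100265 - 5815325) / (10100265 + 5815325) = 4284940 / 15915590 = 0.2692

0.2692


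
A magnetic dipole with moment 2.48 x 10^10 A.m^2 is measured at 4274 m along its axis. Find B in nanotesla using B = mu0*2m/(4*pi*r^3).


m = 2.48 x 10^10 = 24800000000 A.m^2
2m = 49600000000 A.m^2
r^3 = 4274^3 = 78073482824
B = (4pi*10^-7) * 49600000000 / (4*pi * 78073482824) * 1e9
= 62329.198247 / 981100320320.19 * 1e9
= 63.5299 nT

63.5299


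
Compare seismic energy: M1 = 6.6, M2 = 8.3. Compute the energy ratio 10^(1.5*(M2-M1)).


M2 - M1 = 8.3 - 6.6 = 1.7
1.5 * 1.7 = 2.55
ratio = 10^2.55 = 354.81

354.81


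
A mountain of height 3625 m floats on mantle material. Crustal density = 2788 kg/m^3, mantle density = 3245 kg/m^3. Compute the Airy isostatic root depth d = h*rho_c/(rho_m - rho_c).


rho_m - rho_c = 3245 - 2788 = 457
d = 3625 * 2788 / 457
= 10106500 / 457
= 22114.88 m

22114.88


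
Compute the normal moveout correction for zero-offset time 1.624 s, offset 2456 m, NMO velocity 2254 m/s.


x/Vnmo = 2456/2254 = 1.089618
(x/Vnmo)^2 = 1.187268
t0^2 = 2.637376
sqrt(2.637376 + 1.187268) = 1.95567
dt = 1.95567 - 1.624 = 0.33167

0.33167


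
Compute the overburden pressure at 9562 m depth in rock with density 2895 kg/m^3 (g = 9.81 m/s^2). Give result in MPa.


P = rho * g * z / 1e6
= 2895 * 9.81 * 9562 / 1e6
= 271560321.9 / 1e6
= 271.5603 MPa

271.5603


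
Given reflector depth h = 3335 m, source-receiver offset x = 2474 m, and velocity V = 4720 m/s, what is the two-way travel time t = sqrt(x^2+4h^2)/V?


x^2 + 4h^2 = 2474^2 + 4*3335^2 = 6120676 + 44488900 = 50609576
sqrt(50609576) = 7114.0408
t = 7114.0408 / 4720 = 1.5072 s

1.5072


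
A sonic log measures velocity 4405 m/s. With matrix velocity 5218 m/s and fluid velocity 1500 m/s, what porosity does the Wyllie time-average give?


1/V - 1/Vm = 1/4405 - 1/5218 = 3.537e-05
1/Vf - 1/Vm = 1/1500 - 1/5218 = 0.00047502
phi = 3.537e-05 / 0.00047502 = 0.0745

0.0745


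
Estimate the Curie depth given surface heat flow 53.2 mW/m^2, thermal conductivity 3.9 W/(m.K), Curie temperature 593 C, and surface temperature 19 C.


T_Curie - T_surf = 593 - 19 = 574 C
Convert q to W/m^2: 53.2 mW/m^2 = 0.0532 W/m^2
d = 574 * 3.9 / 0.0532 = 42078.95 m

42078.95


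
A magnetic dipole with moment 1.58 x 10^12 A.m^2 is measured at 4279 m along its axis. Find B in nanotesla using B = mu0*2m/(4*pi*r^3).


m = 1.58 x 10^12 = 1580000000000 A.m^2
2m = 3160000000000 A.m^2
r^3 = 4279^3 = 78347809639
B = (4pi*10^-7) * 3160000000000 / (4*pi * 78347809639) * 1e9
= 3970973.114137 / 984547612746.94 * 1e9
= 4033.2972 nT

4033.2972


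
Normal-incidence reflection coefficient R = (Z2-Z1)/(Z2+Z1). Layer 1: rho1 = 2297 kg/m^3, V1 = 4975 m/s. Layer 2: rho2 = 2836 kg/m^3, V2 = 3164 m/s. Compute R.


Z1 = 2297 * 4975 = 11427575
Z2 = 2836 * 3164 = 8973104
R = (8973104 - 11427575) / (8973104 + 11427575) = -2454471 / 20400679 = -0.1203

-0.1203


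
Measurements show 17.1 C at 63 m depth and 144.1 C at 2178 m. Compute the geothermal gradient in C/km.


dT = 144.1 - 17.1 = 127.0 C
dz = 2178 - 63 = 2115 m
gradient = dT/dz * 1000 = 127.0/2115 * 1000 = 60.0473 C/km

60.0473


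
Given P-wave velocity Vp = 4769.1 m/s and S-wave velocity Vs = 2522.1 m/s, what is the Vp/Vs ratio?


Vp/Vs = 4769.1 / 2522.1
= 1.8909

1.8909


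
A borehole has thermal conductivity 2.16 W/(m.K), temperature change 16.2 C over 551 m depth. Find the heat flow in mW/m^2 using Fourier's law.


q = k * dT / dz * 1000
= 2.16 * 16.2 / 551 * 1000
= 0.063506 * 1000
= 63.5064 mW/m^2

63.5064


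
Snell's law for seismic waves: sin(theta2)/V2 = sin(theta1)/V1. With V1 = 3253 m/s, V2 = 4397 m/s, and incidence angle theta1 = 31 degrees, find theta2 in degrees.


sin(theta1) = sin(31 deg) = 0.515038
sin(theta2) = V2/V1 * sin(theta1) = 4397/3253 * 0.515038 = 0.696164
theta2 = arcsin(0.696164) = 44.1201 degrees

44.1201


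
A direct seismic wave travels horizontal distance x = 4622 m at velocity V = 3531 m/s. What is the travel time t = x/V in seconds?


t = x / V
= 4622 / 3531
= 1.309 s

1.309


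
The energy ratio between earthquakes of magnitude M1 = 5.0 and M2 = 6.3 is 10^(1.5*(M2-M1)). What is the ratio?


M2 - M1 = 6.3 - 5.0 = 1.3
1.5 * 1.3 = 1.95
ratio = 10^1.95 = 89.13

89.13


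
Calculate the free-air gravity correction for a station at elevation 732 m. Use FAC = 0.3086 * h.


FAC = 0.3086 * h
= 0.3086 * 732
= 225.8952 mGal

225.8952


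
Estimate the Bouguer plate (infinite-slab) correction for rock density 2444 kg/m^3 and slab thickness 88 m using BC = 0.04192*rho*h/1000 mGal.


BC = 0.04192 * rho * h / 1000
= 0.04192 * 2444 * 88 / 1000
= 9.0158 mGal

9.0158


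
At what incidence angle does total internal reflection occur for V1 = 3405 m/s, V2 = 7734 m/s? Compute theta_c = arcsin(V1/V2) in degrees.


V1/V2 = 3405/7734 = 0.440264
theta_c = arcsin(0.440264) = 26.1207 degrees

26.1207


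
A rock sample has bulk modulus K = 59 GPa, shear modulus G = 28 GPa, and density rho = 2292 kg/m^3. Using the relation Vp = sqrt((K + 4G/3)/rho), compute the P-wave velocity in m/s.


First compute the effective modulus:
K + 4G/3 = 59e9 + 4*28e9/3 = 96333333333.33 Pa
Then divide by density:
96333333333.33 / 2292 = 42030250.1454 Pa/(kg/m^3)
Take the square root:
Vp = sqrt(42030250.1454) = 6483.07 m/s

6483.07


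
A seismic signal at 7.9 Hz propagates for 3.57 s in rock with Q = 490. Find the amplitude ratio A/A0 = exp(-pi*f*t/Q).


pi*f*t/Q = pi*7.9*3.57/490 = 0.180821
A/A0 = exp(-0.180821) = 0.834585

0.834585


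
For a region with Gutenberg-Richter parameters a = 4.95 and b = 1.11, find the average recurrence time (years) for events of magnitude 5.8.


log10(N) = 4.95 - 1.11*5.8 = -1.488
N = 10^-1.488 = 0.032509
T = 1/N = 1/0.032509 = 30.761 years

30.761


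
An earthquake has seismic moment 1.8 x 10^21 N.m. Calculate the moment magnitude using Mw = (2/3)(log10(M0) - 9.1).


log10(M0) = log10(1.8 x 10^21) = 21.2553
Mw = 2/3 * (21.2553 - 9.1)
= 2/3 * 12.1553
= 8.1

8.1


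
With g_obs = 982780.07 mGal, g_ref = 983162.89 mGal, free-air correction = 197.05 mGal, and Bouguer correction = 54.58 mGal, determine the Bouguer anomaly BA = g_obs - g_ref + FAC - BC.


BA = g_obs - g_ref + FAC - BC
= 982780.07 - 983162.89 + 197.05 - 54.58
= -240.35 mGal

-240.35


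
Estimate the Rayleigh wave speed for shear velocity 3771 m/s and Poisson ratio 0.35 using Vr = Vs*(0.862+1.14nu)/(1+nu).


Numerator factor = 0.862 + 1.14*0.35 = 1.261
Denominator = 1 + 0.35 = 1.35
Vr = 3771 * 1.261 / 1.35 = 3522.39 m/s

3522.39


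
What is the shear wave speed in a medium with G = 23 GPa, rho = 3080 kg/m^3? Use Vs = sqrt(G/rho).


Convert G to Pa: G = 23e9 Pa
Compute G/rho = 23e9 / 3080 = 7467532.4675
Vs = sqrt(7467532.4675) = 2732.68 m/s

2732.68


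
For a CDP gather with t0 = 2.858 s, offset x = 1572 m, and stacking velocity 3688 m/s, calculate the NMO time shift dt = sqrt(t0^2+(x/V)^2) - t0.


x/Vnmo = 1572/3688 = 0.426247
(x/Vnmo)^2 = 0.181687
t0^2 = 8.168164
sqrt(8.168164 + 0.181687) = 2.889611
dt = 2.889611 - 2.858 = 0.031611

0.031611


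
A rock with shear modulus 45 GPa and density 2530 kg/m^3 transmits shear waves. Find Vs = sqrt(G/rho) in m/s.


Convert G to Pa: G = 45e9 Pa
Compute G/rho = 45e9 / 2530 = 17786561.2648
Vs = sqrt(17786561.2648) = 4217.41 m/s

4217.41
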